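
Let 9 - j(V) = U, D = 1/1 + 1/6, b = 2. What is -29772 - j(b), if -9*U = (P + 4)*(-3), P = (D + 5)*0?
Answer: -89339/3 ≈ -29780.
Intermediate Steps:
D = 7/6 (D = 1*1 + 1*(⅙) = 1 + ⅙ = 7/6 ≈ 1.1667)
P = 0 (P = (7/6 + 5)*0 = (37/6)*0 = 0)
U = 4/3 (U = -(0 + 4)*(-3)/9 = -4*(-3)/9 = -⅑*(-12) = 4/3 ≈ 1.3333)
j(V) = 23/3 (j(V) = 9 - 1*4/3 = 9 - 4/3 = 23/3)
-29772 - j(b) = -29772 - 1*23/3 = -29772 - 23/3 = -89339/3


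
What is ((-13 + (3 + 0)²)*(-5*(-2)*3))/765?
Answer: -8/51 ≈ -0.15686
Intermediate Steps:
((-13 + (3 + 0)²)*(-5*(-2)*3))/765 = ((-13 + 3²)*(10*3))*(1/765) = ((-13 + 9)*30)*(1/765) = -4*30*(1/765) = -120*1/765 = -8/51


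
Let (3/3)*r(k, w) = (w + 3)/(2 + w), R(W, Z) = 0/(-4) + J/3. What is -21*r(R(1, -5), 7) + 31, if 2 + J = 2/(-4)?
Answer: 23/3 ≈ 7.6667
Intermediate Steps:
J = -5/2 (J = -2 + 2/(-4) = -2 + 2*(-1/4) = -2 - 1/2 = -5/2 ≈ -2.5000)
R(W, Z) = -5/6 (R(W, Z) = 0/(-4) - 5/2/3 = 0*(-1/4) - 5/2*1/3 = 0 - 5/6 = -5/6)
r(k, w) = (3 + w)/(2 + w) (r(k, w) = (w + 3)/(2 + w) = (3 + w)/(2 + w))
-21*r(R(1, -5), 7) + 31 = -21*(3 + 7)/(2 + 7) + 31 = -21*10/9 + 31 = -70/3 + 31 = 23/3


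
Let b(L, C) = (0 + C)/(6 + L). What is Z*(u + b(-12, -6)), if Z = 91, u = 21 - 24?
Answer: -182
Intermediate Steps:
u = -3
b(L, C) = C/(6 + L)
Z*(u + b(-12, -6)) = 91*(-3 - 6/(6 - 12)) = 91*(-3 - 6/(-6)) = 91*(-3 - 6*(-⅙)) = 91*(-3 + 1) = 91*(-2) = -182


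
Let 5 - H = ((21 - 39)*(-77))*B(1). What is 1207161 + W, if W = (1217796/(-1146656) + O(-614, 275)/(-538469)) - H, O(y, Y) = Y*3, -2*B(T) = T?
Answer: 186229075321493227/154359677416 ≈ 1.2065e+6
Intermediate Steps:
B(T) = -T/2
O(y, Y) = 3*Y
H = 698 (H = 5 - (21 - 39)*(-77)*(-1/2*1) = 5 - (-18*(-77))*(-1)/2 = 5 - 1386*(-1)/2 = 5 - 1*(-693) = 5 + 693 = 698)
W = -107907227682749/154359677416 (W = (1217796/(-1146656) + (3*275)/(-538469)) - 1*698 = (1217796*(-1/1146656) + 825*(-1/538469)) - 698 = (-304449/286664 - 825/538469) - 698 = -164172846381/154359677416 - 698 = -107907227682749/154359677416 ≈ -699.06)
1207161 + W = 1207161 - 107907227682749/154359677416 = 186229075321493227/154359677416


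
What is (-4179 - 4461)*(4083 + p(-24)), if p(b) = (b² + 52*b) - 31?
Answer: -29203200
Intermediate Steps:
p(b) = -31 + b² + 52*b
(-4179 - 4461)*(4083 + p(-24)) = (-4179 - 4461)*(4083 + (-31 + (-24)² + 52*(-24))) = -8640*(4083 + (-31 + 576 - 1248)) = -8640*(4083 - 703) = -8640*3380 = -29203200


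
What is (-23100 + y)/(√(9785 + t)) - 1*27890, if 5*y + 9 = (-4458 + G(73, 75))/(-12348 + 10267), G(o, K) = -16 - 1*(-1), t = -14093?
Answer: -27890 + 40061626*I*√1077/3735395 ≈ -27890.0 + 351.97*I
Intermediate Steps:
G(o, K) = -15 (G(o, K) = -16 + 1 = -15)
y = -14256/10405 (y = -9/5 + ((-4458 - 15)/(-12348 + 10267))/5 = -9/5 + (-4473/(-2081))/5 = -9/5 + (-4473*(-1/2081))/5 = -9/5 + (⅕)*(4473/2081) = -9/5 + 4473/10405 = -14256/10405 ≈ -1.3701)
(-23100 + y)/(√(9785 + t)) - 1*27890 = (-23100 - 14256/10405)/(√(9785 - 14093)) - 1*27890 = -240369756*(-I*√1077/2154)/10405 - 27890 = -(-40061626)*I*√1077/3735395 - 27890 = 40061626*I*√1077/3735395 - 27890 = -27890 + 40061626*I*√1077/3735395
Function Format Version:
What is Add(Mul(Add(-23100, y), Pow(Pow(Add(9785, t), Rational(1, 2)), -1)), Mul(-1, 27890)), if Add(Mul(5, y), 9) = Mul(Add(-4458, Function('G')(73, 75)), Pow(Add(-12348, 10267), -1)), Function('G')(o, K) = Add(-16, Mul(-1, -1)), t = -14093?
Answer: Add(-27890, Mul(Rational(40061626, 3735395), I, Pow(1077, Rational(1, 2)))) ≈ Add(-27890., Mul(351.97, I))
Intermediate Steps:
Function('G')(o, K) = -15 (Function('G')(o, K) = Add(-16, 1) = -15)
y = Rational(-14256, 10405) (y = Add(Rational(-9, 5), Mul(Rational(1, 5), Mul(Add(-4458, -15), Pow(Add(-12348, 10267), -1)))) = Add(Rational(-9, 5), Mul(Rational(1, 5), Mul(-4473, Pow(-2081, -1)))) = Add(Rational(-9, 5), Mul(Rational(1, 5), Mul(-4473, Rational(-1, 2081)))) = Add(Rational(-9, 5), Mul(Rational(1, 5), Rational(4473, 2081))) = Add(Rational(-9, 5), Rational(4473, 10405)) = Rational(-14256, 10405) ≈ -1.3701)
Add(Mul(Add(-23100, y), Pow(Pow(Add(9785, t), Rational(1, 2)), -1)), Mul(-1, 27890)) = Add(Mul(Add(-23100, Rational(-14256, 10405)), Pow(Pow(Add(9785, -14093), Rational(1, 2)), -1)), Mul(-1, 27890)) = Add(Mul(Rational(-240369756, 10405), Pow(Pow(-4308, Rational(1, 2)), -1)), -27890) = Add(Mul(Rational(-240369756, 10405), Pow(Mul(2, I, Pow(1077, Rational(1, 2))), -1)), -27890) = Add(Mul(Rational(-240369756, 10405), Mul(Rational(-1, 2154), I, Pow(1077, Rational(1, 2)))), -27890) = Add(Mul(Rational(40061626, 3735395), I, Pow(1077, Rational(1, 2))), -27890) = Add(-27890, Mul(Rational(40061626, 3735395), I, Pow(1077, Rational(1, 2))))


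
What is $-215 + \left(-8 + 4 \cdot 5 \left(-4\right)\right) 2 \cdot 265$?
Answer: $-46855$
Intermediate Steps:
$-215 + \left(-8 + 4 \cdot 5 \left(-4\right)\right) 2 \cdot 265 = -215 + \left(-8 + 20 \left(-4\right)\right) 2 \cdot 265 = -215 + \left(-8 - 80\right) 2 \cdot 265 = -215 + \left(-88\right) 2 \cdot 265 = -215 - 46640 = -46855$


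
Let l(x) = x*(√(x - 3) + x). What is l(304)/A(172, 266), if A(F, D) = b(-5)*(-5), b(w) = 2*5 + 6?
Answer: -5776/5 - 19*√301/5 ≈ -1221.1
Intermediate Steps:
b(w) = 16 (b(w) = 10 + 6 = 16)
A(F, D) = -80 (A(F, D) = 16*(-5) = -80)
l(x) = x*(x + √(-3 + x)) (l(x) = x*(√(-3 + x) + x) = x*(x + √(-3 + x)))
l(304)/A(172, 266) = (304*(304 + √(-3 + 304)))/(-80) = (304*(304 + √301))*(-1/80) = (92416 + 304*√301)*(-1/80) = -5776/5 - 19*√301/5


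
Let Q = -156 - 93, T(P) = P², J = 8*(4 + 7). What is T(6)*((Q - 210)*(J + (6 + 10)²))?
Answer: -5684256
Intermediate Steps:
J = 88 (J = 8*11 = 88)
Q = -249
T(6)*((Q - 210)*(J + (6 + 10)²)) = 6²*((-249 - 210)*(88 + (6 + 10)²)) = 36*(-459*(88 + 16²)) = 36*(-459*(88 + 256)) = 36*(-459*344) = 36*(-157896) = -5684256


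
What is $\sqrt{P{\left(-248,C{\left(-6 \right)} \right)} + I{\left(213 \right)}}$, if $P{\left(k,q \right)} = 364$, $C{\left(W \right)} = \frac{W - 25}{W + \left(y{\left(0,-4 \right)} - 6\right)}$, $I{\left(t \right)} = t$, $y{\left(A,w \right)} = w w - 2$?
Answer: $\sqrt{577} \approx 24.021$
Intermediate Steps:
$y{\left(A,w \right)} = -2 + w^{2}$ ($y{\left(A,w \right)} = w^{2} - 2 = -2 + w^{2}$)
$C{\left(W \right)} = \frac{-25 + W}{8 + W}$ ($C{\left(W \right)} = \frac{W - 25}{W - \left(8 - 16\right)} = \frac{-25 + W}{W + \left(\left(-2 + 16\right) - 6\right)} = \frac{-25 + W}{W + \left(14 - 6\right)} = \frac{-25 + W}{W + 8} = \frac{-25 + W}{8 + W}$)
$\sqrt{P{\left(-248,C{\left(-6 \right)} \right)} + I{\left(213 \right)}} = \sqrt{364 + 213} = \sqrt{577}$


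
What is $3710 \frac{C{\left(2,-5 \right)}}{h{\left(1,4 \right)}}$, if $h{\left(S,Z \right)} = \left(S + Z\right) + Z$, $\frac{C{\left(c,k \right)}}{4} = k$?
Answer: $- \frac{74200}{9} \approx -8244.4$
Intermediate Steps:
$C{\left(c,k \right)} = 4 k$
$h{\left(S,Z \right)} = S + 2 Z$
$3710 \frac{C{\left(2,-5 \right)}}{h{\left(1,4 \right)}} = 3710 \frac{4 \left(-5\right)}{1 + 2 \cdot 4} = 3710 \left(- \frac{20}{1 + 8}\right) = 3710 \left(- \frac{20}{9}\right) = - \frac{74200}{9}$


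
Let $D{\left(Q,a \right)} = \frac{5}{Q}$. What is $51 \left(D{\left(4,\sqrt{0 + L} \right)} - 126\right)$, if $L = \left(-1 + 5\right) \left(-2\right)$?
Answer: $- \frac{25449}{4} \approx -6362.3$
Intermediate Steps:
$L = -8$ ($L = 4 \left(-2\right) = -8$)
$51 \left(D{\left(4,\sqrt{0 + L} \right)} - 126\right) = 51 \left(\frac{5}{4} - 126\right) = 51 \left(- \frac{499}{4}\right) = - \frac{25449}{4}$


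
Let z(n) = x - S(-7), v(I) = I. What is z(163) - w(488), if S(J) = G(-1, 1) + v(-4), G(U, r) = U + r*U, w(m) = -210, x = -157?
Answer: 59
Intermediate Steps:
G(U, r) = U + U*r
S(J) = -6 (S(J) = -(1 + 1) - 4 = -1*2 - 4 = -2 - 4 = -6)
z(n) = -151 (z(n) = -157 - 1*(-6) = -157 + 6 = -151)
z(163) - w(488) = -151 - 1*(-210) = -151 + 210 = 59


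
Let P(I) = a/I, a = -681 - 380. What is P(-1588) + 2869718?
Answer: 4557113245/1588 ≈ 2.8697e+6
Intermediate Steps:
a = -1061
P(I) = -1061/I
P(-1588) + 2869718 = -1061/(-1588) + 2869718 = -1061*(-1/1588) + 2869718 = 1061/1588 + 2869718 = 4557113245/1588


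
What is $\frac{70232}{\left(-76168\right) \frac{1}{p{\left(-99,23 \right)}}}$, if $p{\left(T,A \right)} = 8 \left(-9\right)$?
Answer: $\frac{632088}{9521} \approx 66.389$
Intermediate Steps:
$p{\left(T,A \right)} = -72$
$\frac{70232}{\left(-76168\right) \frac{1}{p{\left(-99,23 \right)}}} = \frac{70232}{\left(-76168\right) \frac{1}{-72}} = \frac{70232}{\left(-76168\right) \left(- \frac{1}{72}\right)} = \frac{70232}{\frac{9521}{9}} = 70232 \cdot \frac{9}{9521} = \frac{632088}{9521}$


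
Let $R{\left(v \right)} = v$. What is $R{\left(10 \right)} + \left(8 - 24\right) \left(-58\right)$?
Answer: $938$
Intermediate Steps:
$R{\left(10 \right)} + \left(8 - 24\right) \left(-58\right) = 10 + \left(8 - 24\right) \left(-58\right) = 10 - -928 = 10 + 928 = 938$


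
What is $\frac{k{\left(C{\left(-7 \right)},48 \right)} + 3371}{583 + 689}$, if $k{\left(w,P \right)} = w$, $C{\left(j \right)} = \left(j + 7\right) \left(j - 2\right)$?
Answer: $\frac{3371}{1272} \approx 2.6502$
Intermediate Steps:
$C{\left(j \right)} = \left(-2 + j\right) \left(7 + j\right)$ ($C{\left(j \right)} = \left(7 + j\right) \left(-2 + j\right) = \left(-2 + j\right) \left(7 + j\right)$)
$\frac{k{\left(C{\left(-7 \right)},48 \right)} + 3371}{583 + 689} = \frac{\left(-14 + \left(-7\right)^{2} + 5 \left(-7\right)\right) + 3371}{583 + 689} = \frac{\left(-14 + 49 - 35\right) + 3371}{1272} = \left(0 + 3371\right) \frac{1}{1272} = 3371 \cdot \frac{1}{1272} = \frac{3371}{1272}$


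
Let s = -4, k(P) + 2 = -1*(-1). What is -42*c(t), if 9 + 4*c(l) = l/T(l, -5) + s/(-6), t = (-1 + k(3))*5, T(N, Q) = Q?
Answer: 133/2 ≈ 66.500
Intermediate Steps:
k(P) = -1 (k(P) = -2 - 1*(-1) = -2 + 1 = -1)
t = -10 (t = (-1 - 1)*5 = -2*5 = -10)
c(l) = -25/12 - l/20 (c(l) = -9/4 + (l/(-5) - 4/(-6))/4 = -9/4 + (l*(-1/5) - 4*(-1/6))/4 = -9/4 + (-l/5 + 2/3)/4 = -9/4 + (2/3 - l/5)/4 = -9/4 + (1/6 - l/20) = -25/12 - l/20)
-42*c(t) = -42*(-25/12 - 1/20*(-10)) = -42*(-25/12 + 1/2) = -42*(-19/12) = 133/2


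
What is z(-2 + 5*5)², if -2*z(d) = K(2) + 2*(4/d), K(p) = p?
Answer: 729/529 ≈ 1.3781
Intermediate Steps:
z(d) = -1 - 4/d (z(d) = -(2 + 2*(4/d))/2 = -(2 + 8/d)/2 = -1 - 4/d)
z(-2 + 5*5)² = ((-4 - (-2 + 5*5))/(-2 + 5*5))² = ((-4 - (-2 + 25))/(-2 + 25))² = ((-4 - 1*23)/23)² = ((-4 - 23)/23)² = ((1/23)*(-27))² = (-27/23)² = 729/529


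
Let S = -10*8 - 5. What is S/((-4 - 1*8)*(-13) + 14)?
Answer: -1/2 ≈ -0.50000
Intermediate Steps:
S = -85 (S = -80 - 5 = -85)
S/((-4 - 1*8)*(-13) + 14) = -85/((-4 - 1*8)*(-13) + 14) = -85/((-4 - 8)*(-13) + 14) = -85/(-12*(-13) + 14) = -85/(156 + 14) = -85/170 = -85*1/170 = -1/2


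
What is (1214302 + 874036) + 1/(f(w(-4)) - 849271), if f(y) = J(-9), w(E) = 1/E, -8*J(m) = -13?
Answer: 14188492064382/6794155 ≈ 2.0883e+6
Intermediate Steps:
J(m) = 13/8 (J(m) = -⅛*(-13) = 13/8)
f(y) = 13/8
(1214302 + 874036) + 1/(f(w(-4)) - 849271) = (1214302 + 874036) + 1/(13/8 - 849271) = 2088338 + 1/(-6794155/8) = 2088338 - 8/6794155 = 14188492064382/6794155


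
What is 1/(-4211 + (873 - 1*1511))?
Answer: -1/4849 ≈ -0.00020623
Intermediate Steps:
1/(-4211 + (873 - 1*1511)) = 1/(-4211 + (873 - 1511)) = 1/(-4211 - 638) = 1/(-4849) = -1/4849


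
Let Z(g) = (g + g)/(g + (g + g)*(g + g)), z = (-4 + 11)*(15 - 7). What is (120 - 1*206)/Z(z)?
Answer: -9675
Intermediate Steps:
z = 56 (z = 7*8 = 56)
Z(g) = 2*g/(g + 4*g²) (Z(g) = (2*g)/(g + (2*g)*(2*g)) = (2*g)/(g + 4*g²) = 2*g/(g + 4*g²))
(120 - 1*206)/Z(z) = (120 - 1*206)/((2/(1 + 4*56))) = (120 - 206)/((2/(1 + 224))) = -86/(2/225) = -86/(2*(1/225)) = -86/2/225 = -86*225/2 = -9675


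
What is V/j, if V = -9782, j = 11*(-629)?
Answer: 9782/6919 ≈ 1.4138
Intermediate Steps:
j = -6919
V/j = -9782/(-6919) = -9782*(-1/6919) = 9782/6919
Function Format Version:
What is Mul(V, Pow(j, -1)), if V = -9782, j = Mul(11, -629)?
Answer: Rational(9782, 6919) ≈ 1.4138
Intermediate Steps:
j = -6919
Mul(V, Pow(j, -1)) = Mul(-9782, Pow(-6919, -1)) = Mul(-9782, Rational(-1, 6919)) = Rational(9782, 6919)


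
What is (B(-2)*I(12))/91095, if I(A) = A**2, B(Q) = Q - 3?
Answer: -48/6073 ≈ -0.0079038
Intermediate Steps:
B(Q) = -3 + Q
(B(-2)*I(12))/91095 = ((-3 - 2)*12**2)/91095 = -5*144*(1/91095) = -720*1/91095 = -48/6073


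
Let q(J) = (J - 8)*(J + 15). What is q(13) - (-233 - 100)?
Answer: 473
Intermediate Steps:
q(J) = (-8 + J)*(15 + J)
q(13) - (-233 - 100) = (-120 + 13**2 + 7*13) - (-233 - 100) = (-120 + 169 + 91) - 1*(-333) = 140 + 333 = 473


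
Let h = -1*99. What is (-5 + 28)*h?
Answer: -2277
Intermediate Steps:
h = -99
(-5 + 28)*h = (-5 + 28)*(-99) = 23*(-99) = -2277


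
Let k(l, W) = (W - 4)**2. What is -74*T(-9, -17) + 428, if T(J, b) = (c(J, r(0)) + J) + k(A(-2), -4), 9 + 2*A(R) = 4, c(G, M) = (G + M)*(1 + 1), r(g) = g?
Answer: -2310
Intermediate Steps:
c(G, M) = 2*G + 2*M (c(G, M) = (G + M)*2 = 2*G + 2*M)
A(R) = -5/2 (A(R) = -9/2 + (1/2)*4 = -9/2 + 2 = -5/2)
k(l, W) = (-4 + W)**2
T(J, b) = 64 + 3*J (T(J, b) = ((2*J + 2*0) + J) + (-4 - 4)**2 = ((2*J + 0) + J) + (-8)**2 = (2*J + J) + 64 = 3*J + 64 = 64 + 3*J)
-74*T(-9, -17) + 428 = -74*(64 + 3*(-9)) + 428 = -74*(64 - 27) + 428 = -74*37 + 428 = -2738 + 428 = -2310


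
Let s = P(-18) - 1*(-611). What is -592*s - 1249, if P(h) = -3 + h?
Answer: -350529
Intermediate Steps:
s = 590 (s = (-3 - 18) - 1*(-611) = -21 + 611 = 590)
-592*s - 1249 = -592*590 - 1249 = -349280 - 1249 = -350529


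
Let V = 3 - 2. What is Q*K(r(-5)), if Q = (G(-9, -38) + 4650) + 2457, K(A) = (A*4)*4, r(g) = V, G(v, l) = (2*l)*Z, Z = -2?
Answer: 116144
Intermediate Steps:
G(v, l) = -4*l (G(v, l) = (2*l)*(-2) = -4*l)
V = 1
r(g) = 1
K(A) = 16*A (K(A) = (4*A)*4 = 16*A)
Q = 7259 (Q = (-4*(-38) + 4650) + 2457 = (152 + 4650) + 2457 = 4802 + 2457 = 7259)
Q*K(r(-5)) = 7259*(16*1) = 7259*16 = 116144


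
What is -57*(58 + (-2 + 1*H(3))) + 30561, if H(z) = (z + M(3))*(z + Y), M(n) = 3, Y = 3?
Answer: 25317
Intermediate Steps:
H(z) = (3 + z)² (H(z) = (z + 3)*(z + 3) = (3 + z)*(3 + z) = (3 + z)²)
-57*(58 + (-2 + 1*H(3))) + 30561 = -57*(58 + (-2 + 1*(9 + 3² + 6*3))) + 30561 = -57*(58 + (-2 + 1*(9 + 9 + 18))) + 30561 = -57*(58 + (-2 + 1*36)) + 30561 = -57*(58 + (-2 + 36)) + 30561 = -57*(58 + 34) + 30561 = -57*92 + 30561 = -5244 + 30561 = 25317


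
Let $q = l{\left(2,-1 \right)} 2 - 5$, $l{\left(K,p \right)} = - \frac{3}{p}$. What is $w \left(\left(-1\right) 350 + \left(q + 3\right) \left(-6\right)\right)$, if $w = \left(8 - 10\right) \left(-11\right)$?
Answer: $-8228$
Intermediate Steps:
$q = 1$ ($q = - \frac{3}{-1} \cdot 2 - 5 = \left(-3\right) \left(-1\right) 2 - 5 = 3 \cdot 2 - 5 = 6 - 5 = 1$)
$w = 22$ ($w = \left(-2\right) \left(-11\right) = 22$)
$w \left(\left(-1\right) 350 + \left(q + 3\right) \left(-6\right)\right) = 22 \left(\left(-1\right) 350 + \left(1 + 3\right) \left(-6\right)\right) = 22 \left(-350 + 4 \left(-6\right)\right) = 22 \left(-350 - 24\right) = 22 \left(-374\right) = -8228$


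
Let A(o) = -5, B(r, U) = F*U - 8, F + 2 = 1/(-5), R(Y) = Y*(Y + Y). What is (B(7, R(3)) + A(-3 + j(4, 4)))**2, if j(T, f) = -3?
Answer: 69169/25 ≈ 2766.8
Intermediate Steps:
R(Y) = 2*Y**2 (R(Y) = Y*(2*Y) = 2*Y**2)
F = -11/5 (F = -2 + 1/(-5) = -2 - 1/5 = -11/5 ≈ -2.2000)
B(r, U) = -8 - 11*U/5 (B(r, U) = -11*U/5 - 8 = -8 - 11*U/5)
(B(7, R(3)) + A(-3 + j(4, 4)))**2 = ((-8 - 22*3**2/5) - 5)**2 = ((-8 - 22*9/5) - 5)**2 = ((-8 - 11/5*18) - 5)**2 = ((-8 - 198/5) - 5)**2 = (-238/5 - 5)**2 = (-263/5)**2 = 69169/25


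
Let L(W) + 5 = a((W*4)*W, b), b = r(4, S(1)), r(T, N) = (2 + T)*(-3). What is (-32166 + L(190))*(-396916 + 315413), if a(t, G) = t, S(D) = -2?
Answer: -9147000187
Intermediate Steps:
r(T, N) = -6 - 3*T
b = -18 (b = -6 - 3*4 = -6 - 12 = -18)
L(W) = -5 + 4*W**2 (L(W) = -5 + (W*4)*W = -5 + (4*W)*W = -5 + 4*W**2)
(-32166 + L(190))*(-396916 + 315413) = (-32166 + (-5 + 4*190**2))*(-396916 + 315413) = (-32166 + (-5 + 4*36100))*(-81503) = (-32166 + (-5 + 144400))*(-81503) = (-32166 + 144395)*(-81503) = 112229*(-81503) = -9147000187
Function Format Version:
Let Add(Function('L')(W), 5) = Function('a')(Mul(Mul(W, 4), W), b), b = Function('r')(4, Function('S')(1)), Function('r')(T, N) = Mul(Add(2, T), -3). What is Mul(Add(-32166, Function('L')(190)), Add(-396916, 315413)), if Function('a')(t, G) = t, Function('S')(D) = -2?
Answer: -9147000187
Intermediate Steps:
Function('r')(T, N) = Add(-6, Mul(-3, T))
b = -18 (b = Add(-6, Mul(-3, 4)) = Add(-6, -12) = -18)
Function('L')(W) = Add(-5, Mul(4, Pow(W, 2))) (Function('L')(W) = Add(-5, Mul(Mul(W, 4), W)) = Add(-5, Mul(Mul(4, W), W)) = Add(-5, Mul(4, Pow(W, 2))))
Mul(Add(-32166, Function('L')(190)), Add(-396916, 315413)) = Mul(Add(-32166, Add(-5, Mul(4, Pow(190, 2)))), Add(-396916, 315413)) = Mul(Add(-32166, Add(-5, Mul(4, 36100))), -81503) = Mul(Add(-32166, Add(-5, 144400)), -81503) = Mul(Add(-32166, 144395), -81503) = Mul(112229, -81503) = -9147000187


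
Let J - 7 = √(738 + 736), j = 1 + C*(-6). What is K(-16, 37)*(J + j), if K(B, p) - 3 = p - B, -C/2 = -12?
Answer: -7616 + 56*√1474 ≈ -5466.0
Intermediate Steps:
C = 24 (C = -2*(-12) = 24)
K(B, p) = 3 + p - B (K(B, p) = 3 + (p - B) = 3 + p - B)
j = -143 (j = 1 + 24*(-6) = 1 - 144 = -143)
J = 7 + √1474 (J = 7 + √(738 + 736) = 7 + √1474 ≈ 45.393)
K(-16, 37)*(J + j) = (3 + 37 - 1*(-16))*((7 + √1474) - 143) = (3 + 37 + 16)*(-136 + √1474) = 56*(-136 + √1474) = -7616 + 56*√1474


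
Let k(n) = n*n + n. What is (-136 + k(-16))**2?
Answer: 10816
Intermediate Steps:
k(n) = n + n**2 (k(n) = n**2 + n = n + n**2)
(-136 + k(-16))**2 = (-136 - 16*(1 - 16))**2 = (-136 - 16*(-15))**2 = (-136 + 240)**2 = 104**2 = 10816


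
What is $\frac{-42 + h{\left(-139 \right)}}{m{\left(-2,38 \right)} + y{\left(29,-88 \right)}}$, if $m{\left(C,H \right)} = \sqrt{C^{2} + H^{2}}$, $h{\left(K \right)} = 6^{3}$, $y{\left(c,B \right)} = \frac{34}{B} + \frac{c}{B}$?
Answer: $\frac{964656}{11209343} + \frac{2694912 \sqrt{362}}{11209343} \approx 4.6603$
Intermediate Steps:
$h{\left(K \right)} = 216$
$\frac{-42 + h{\left(-139 \right)}}{m{\left(-2,38 \right)} + y{\left(29,-88 \right)}} = \frac{-42 + 216}{\sqrt{\left(-2\right)^{2} + 38^{2}} + \frac{34 + 29}{-88}} = \frac{174}{\sqrt{4 + 1444} - \frac{63}{88}} = \frac{174}{\sqrt{1448} - \frac{63}{88}} = \frac{174}{2 \sqrt{362} - \frac{63}{88}} = \frac{174}{- \frac{63}{88} + 2 \sqrt{362}}$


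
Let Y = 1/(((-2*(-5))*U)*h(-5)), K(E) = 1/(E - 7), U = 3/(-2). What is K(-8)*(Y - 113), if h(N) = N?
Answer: 8474/1125 ≈ 7.5324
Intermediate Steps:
U = -3/2 (U = 3*(-½) = -3/2 ≈ -1.5000)
K(E) = 1/(-7 + E)
Y = 1/75 (Y = 1/((-2*(-5)*(-3/2))*(-5)) = 1/((10*(-3/2))*(-5)) = 1/(-15*(-5)) = 1/75 ≈ 0.013333)
K(-8)*(Y - 113) = (1/75 - 113)/(-7 - 8) = -8474/75/(-15) = -1/15*(-8474/75) = 8474/1125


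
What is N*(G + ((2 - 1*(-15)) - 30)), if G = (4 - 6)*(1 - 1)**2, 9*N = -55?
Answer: 715/9 ≈ 79.444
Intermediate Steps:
N = -55/9 (N = (1/9)*(-55) = -55/9 ≈ -6.1111)
G = 0 (G = -2*0**2 = -2*0 = 0)
N*(G + ((2 - 1*(-15)) - 30)) = -55*(0 + ((2 - 1*(-15)) - 30))/9 = -55*(0 + ((2 + 15) - 30))/9 = -55*(0 + (17 - 30))/9 = -55*(0 - 13)/9 = -55/9*(-13) = 715/9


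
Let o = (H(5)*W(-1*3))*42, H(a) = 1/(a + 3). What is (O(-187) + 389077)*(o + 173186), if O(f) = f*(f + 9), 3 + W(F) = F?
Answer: 146268108167/2 ≈ 7.3134e+10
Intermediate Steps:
H(a) = 1/(3 + a)
W(F) = -3 + F
O(f) = f*(9 + f)
o = -63/2 (o = ((-3 - 1*3)/(3 + 5))*42 = ((-3 - 3)/8)*42 = ((⅛)*(-6))*42 = -¾*42 = -63/2 ≈ -31.500)
(O(-187) + 389077)*(o + 173186) = (-187*(9 - 187) + 389077)*(-63/2 + 173186) = (-187*(-178) + 389077)*(346309/2) = (33286 + 389077)*(346309/2) = 422363*(346309/2) = 146268108167/2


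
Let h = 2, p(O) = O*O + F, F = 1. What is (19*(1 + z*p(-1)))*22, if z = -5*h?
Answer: -7942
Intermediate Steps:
p(O) = 1 + O² (p(O) = O*O + 1 = O² + 1 = 1 + O²)
z = -10 (z = -5*2 = -10)
(19*(1 + z*p(-1)))*22 = (19*(1 - 10*(1 + (-1)²)))*22 = (19*(1 - 10*(1 + 1)))*22 = (19*(1 - 10*2))*22 = (19*(1 - 20))*22 = (19*(-19))*22 = -361*22 = -7942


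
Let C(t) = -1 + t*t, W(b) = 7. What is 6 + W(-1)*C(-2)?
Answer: 27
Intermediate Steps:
C(t) = -1 + t²
6 + W(-1)*C(-2) = 6 + 7*(-1 + (-2)²) = 6 + 7*(-1 + 4) = 6 + 7*3 = 6 + 21 = 27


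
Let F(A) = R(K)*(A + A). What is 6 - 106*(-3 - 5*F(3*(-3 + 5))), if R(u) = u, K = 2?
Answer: 13044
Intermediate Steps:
F(A) = 4*A (F(A) = 2*(A + A) = 2*(2*A) = 4*A)
6 - 106*(-3 - 5*F(3*(-3 + 5))) = 6 - 106*(-3 - 20*3*(-3 + 5)) = 6 - 106*(-3 - 20*3*2) = 6 - 106*(-3 - 20*6) = 6 - 106*(-3 - 5*24) = 6 - 106*(-3 - 120) = 6 - 106*(-123) = 6 + 13038 = 13044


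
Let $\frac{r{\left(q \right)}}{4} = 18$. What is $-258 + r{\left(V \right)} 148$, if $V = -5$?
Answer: $10398$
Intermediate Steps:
$r{\left(q \right)} = 72$ ($r{\left(q \right)} = 4 \cdot 18 = 72$)
$-258 + r{\left(V \right)} 148 = -258 + 72 \cdot 148 = -258 + 10656 = 10398$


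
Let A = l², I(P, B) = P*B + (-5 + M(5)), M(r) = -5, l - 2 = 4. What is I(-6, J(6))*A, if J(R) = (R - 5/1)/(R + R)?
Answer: -378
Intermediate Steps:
l = 6 (l = 2 + 4 = 6)
J(R) = (-5 + R)/(2*R) (J(R) = (R - 5*1)/((2*R)) = (R - 5)*(1/(2*R)) = (-5 + R)*(1/(2*R)) = (-5 + R)/(2*R))
I(P, B) = -10 + B*P (I(P, B) = P*B + (-5 - 5) = B*P - 10 = -10 + B*P)
A = 36 (A = 6² = 36)
I(-6, J(6))*A = (-10 + ((½)*(-5 + 6)/6)*(-6))*36 = (-10 + ((½)*(⅙)*1)*(-6))*36 = (-10 + (1/12)*(-6))*36 = (-10 - ½)*36 = -21/2*36 = -378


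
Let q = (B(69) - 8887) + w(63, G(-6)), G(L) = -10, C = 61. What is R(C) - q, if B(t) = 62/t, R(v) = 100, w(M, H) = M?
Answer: 615694/69 ≈ 8923.1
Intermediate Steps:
q = -608794/69 (q = (62/69 - 8887) + 63 = -613141/69 + 63 = -608794/69 ≈ -8823.1)
R(C) - q = 100 - 1*(-608794/69) = 100 + 608794/69 = 615694/69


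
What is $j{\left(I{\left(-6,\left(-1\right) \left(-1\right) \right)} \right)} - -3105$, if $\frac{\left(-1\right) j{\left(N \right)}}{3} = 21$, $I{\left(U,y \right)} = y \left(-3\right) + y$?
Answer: $3042$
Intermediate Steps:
$I{\left(U,y \right)} = - 2 y$ ($I{\left(U,y \right)} = - 3 y + y = - 2 y$)
$j{\left(N \right)} = -63$ ($j{\left(N \right)} = \left(-3\right) 21 = -63$)
$j{\left(I{\left(-6,\left(-1\right) \left(-1\right) \right)} \right)} - -3105 = -63 - -3105 = -63 + 3105 = 3042$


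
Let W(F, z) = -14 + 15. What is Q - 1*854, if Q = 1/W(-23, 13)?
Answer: -853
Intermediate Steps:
W(F, z) = 1
Q = 1 (Q = 1/1 = 1)
Q - 1*854 = 1 - 1*854 = 1 - 854 = -853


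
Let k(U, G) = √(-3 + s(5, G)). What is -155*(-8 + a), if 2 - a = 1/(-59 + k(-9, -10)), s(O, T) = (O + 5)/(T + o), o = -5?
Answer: 9694785/10454 - 155*I*√33/10454 ≈ 927.38 - 0.085174*I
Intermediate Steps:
s(O, T) = (5 + O)/(-5 + T) (s(O, T) = (O + 5)/(T - 5) = (5 + O)/(-5 + T))
k(U, G) = √(-3 + 10/(-5 + G)) (k(U, G) = √(-3 + (5 + 5)/(-5 + G)) = √(-3 + 10/(-5 + G)))
a = 2 - 1/(-59 + I*√33/3) (a = 2 - 1/(-59 + √((25 - 3*(-10))/(-5 - 10))) = 2 - 1/(-59 + √((25 + 30)/(-15))) = 2 - 1/(-59 + √(-1/15*55)) = 2 - 1/(-59 + √(-11/3)) = 2 - 1/(-59 + I*√33/3) ≈ 2.0169 + 0.00054951*I)
-155*(-8 + a) = -155*(-8 + (21085/10454 + I*√33/10454)) = -155*(-62547/10454 + I*√33/10454) = 9694785/10454 - 155*I*√33/10454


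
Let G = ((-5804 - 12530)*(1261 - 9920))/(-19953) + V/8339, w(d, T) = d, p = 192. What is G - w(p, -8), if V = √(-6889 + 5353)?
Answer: -162585082/19953 + 16*I*√6/8339 ≈ -8148.4 + 0.0046998*I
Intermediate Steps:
V = 16*I*√6 (V = √(-1536) = 16*I*√6 ≈ 39.192*I)
G = -158754106/19953 + 16*I*√6/8339 (G = ((-5804 - 12530)*(1261 - 9920))/(-19953) + (16*I*√6)/8339 = -18334*(-8659)*(-1/19953) + (16*I*√6)*(1/8339) = 158754106*(-1/19953) + 16*I*√6/8339 = -158754106/19953 + 16*I*√6/8339 ≈ -7956.4 + 0.0046998*I)
G - w(p, -8) = (-158754106/19953 + 16*I*√6/8339) - 1*192 = (-158754106/19953 + 16*I*√6/8339) - 192 = -162585082/19953 + 16*I*√6/8339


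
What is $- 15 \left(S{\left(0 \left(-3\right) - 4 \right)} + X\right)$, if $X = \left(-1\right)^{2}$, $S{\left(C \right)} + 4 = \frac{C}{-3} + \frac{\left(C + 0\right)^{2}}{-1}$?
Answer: $265$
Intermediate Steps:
$S{\left(C \right)} = -4 - C^{2} - \frac{C}{3}$ ($S{\left(C \right)} = -4 + \left(\frac{C}{-3} + \frac{\left(C + 0\right)^{2}}{-1}\right) = -4 + \left(C \left(- \frac{1}{3}\right) + C^{2} \left(-1\right)\right) = -4 - \left(C^{2} + \frac{C}{3}\right) = -4 - C^{2} - \frac{C}{3}$)
$X = 1$
$- 15 \left(S{\left(0 \left(-3\right) - 4 \right)} + X\right) = - 15 \left(\left(-4 - \left(0 \left(-3\right) - 4\right)^{2} - \frac{0 \left(-3\right) - 4}{3}\right) + 1\right) = - 15 \left(\left(-4 - \left(0 - 4\right)^{2} - \frac{0 - 4}{3}\right) + 1\right) = - 15 \left(\left(-4 - \left(-4\right)^{2} - - \frac{4}{3}\right) + 1\right) = - 15 \left(\left(-4 - 16 + \frac{4}{3}\right) + 1\right) = - 15 \left(- \frac{56}{3} + 1\right) = \left(-15\right) \left(- \frac{53}{3}\right) = 265$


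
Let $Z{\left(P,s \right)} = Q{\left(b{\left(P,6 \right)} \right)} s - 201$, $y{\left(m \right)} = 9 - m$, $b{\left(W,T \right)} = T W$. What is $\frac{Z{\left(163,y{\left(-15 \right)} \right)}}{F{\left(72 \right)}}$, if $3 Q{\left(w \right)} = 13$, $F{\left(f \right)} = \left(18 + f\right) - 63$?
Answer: $- \frac{97}{27} \approx -3.5926$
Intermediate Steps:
$F{\left(f \right)} = -45 + f$
$Q{\left(w \right)} = \frac{13}{3}$ ($Q{\left(w \right)} = \frac{1}{3} \cdot 13 = \frac{13}{3}$)
$Z{\left(P,s \right)} = -201 + \frac{13 s}{3}$ ($Z{\left(P,s \right)} = \frac{13 s}{3} - 201 = -201 + \frac{13 s}{3}$)
$\frac{Z{\left(163,y{\left(-15 \right)} \right)}}{F{\left(72 \right)}} = \frac{-201 + \frac{13 \left(9 - -15\right)}{3}}{-45 + 72} = \frac{-201 + \frac{13 \left(9 + 15\right)}{3}}{27} = \left(-201 + \frac{13}{3} \cdot 24\right) \frac{1}{27} = \left(-201 + 104\right) \frac{1}{27} = \left(-97\right) \frac{1}{27} = - \frac{97}{27}$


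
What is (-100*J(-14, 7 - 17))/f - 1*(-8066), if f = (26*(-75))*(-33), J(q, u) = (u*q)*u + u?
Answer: 3461254/429 ≈ 8068.2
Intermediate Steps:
J(q, u) = u + q*u² (J(q, u) = (q*u)*u + u = q*u² + u = u + q*u²)
f = 64350 (f = -1950*(-33) = 64350)
(-100*J(-14, 7 - 17))/f - 1*(-8066) = -100*(7 - 17)*(1 - 14*(7 - 17))/64350 - 1*(-8066) = -(-1000)*(1 - 14*(-10))*(1/64350) + 8066 = -(-1000)*(1 + 140)*(1/64350) + 8066 = -(-1000)*141*(1/64350) + 8066 = -100*(-1410)*(1/64350) + 8066 = 141000*(1/64350) + 8066 = 940/429 + 8066 = 3461254/429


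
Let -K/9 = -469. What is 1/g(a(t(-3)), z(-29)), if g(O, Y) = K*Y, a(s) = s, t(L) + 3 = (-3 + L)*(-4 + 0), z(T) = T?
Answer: -1/122409 ≈ -8.1693e-6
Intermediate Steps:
K = 4221 (K = -9*(-469) = 4221)
t(L) = 9 - 4*L (t(L) = -3 + (-3 + L)*(-4 + 0) = -3 + (-3 + L)*(-4) = -3 + (12 - 4*L) = 9 - 4*L)
g(O, Y) = 4221*Y
1/g(a(t(-3)), z(-29)) = 1/(4221*(-29)) = 1/(-122409) = -1/122409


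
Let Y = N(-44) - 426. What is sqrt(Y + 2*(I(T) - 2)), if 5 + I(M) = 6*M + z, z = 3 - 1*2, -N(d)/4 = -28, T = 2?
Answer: I*sqrt(302) ≈ 17.378*I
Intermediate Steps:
N(d) = 112 (N(d) = -4*(-28) = 112)
z = 1 (z = 3 - 2 = 1)
Y = -314 (Y = 112 - 426 = -314)
I(M) = -4 + 6*M (I(M) = -5 + (6*M + 1) = -5 + (1 + 6*M) = -4 + 6*M)
sqrt(Y + 2*(I(T) - 2)) = sqrt(-314 + 2*((-4 + 6*2) - 2)) = sqrt(-314 + 2*((-4 + 12) - 2)) = sqrt(-314 + 2*(8 - 2)) = sqrt(-314 + 2*6) = sqrt(-314 + 12) = sqrt(-302) = I*sqrt(302)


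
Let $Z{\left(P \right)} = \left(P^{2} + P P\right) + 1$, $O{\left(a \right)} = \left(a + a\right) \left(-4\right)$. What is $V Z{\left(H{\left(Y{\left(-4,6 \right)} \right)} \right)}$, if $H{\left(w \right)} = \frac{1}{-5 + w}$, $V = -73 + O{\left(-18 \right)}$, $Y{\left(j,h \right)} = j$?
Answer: $\frac{5893}{81} \approx 72.753$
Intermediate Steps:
$O{\left(a \right)} = - 8 a$ ($O{\left(a \right)} = 2 a \left(-4\right) = - 8 a$)
$V = 71$ ($V = -73 - -144 = -73 + 144 = 71$)
$Z{\left(P \right)} = 1 + 2 P^{2}$ ($Z{\left(P \right)} = \left(P^{2} + P^{2}\right) + 1 = 2 P^{2} + 1 = 1 + 2 P^{2}$)
$V Z{\left(H{\left(Y{\left(-4,6 \right)} \right)} \right)} = 71 \left(1 + 2 \left(\frac{1}{-5 - 4}\right)^{2}\right) = 71 \left(1 + 2 \left(\frac{1}{-9}\right)^{2}\right) = 71 \left(1 + 2 \left(- \frac{1}{9}\right)^{2}\right) = 71 \left(1 + 2 \cdot \frac{1}{81}\right) = 71 \left(1 + \frac{2}{81}\right) = 71 \cdot \frac{83}{81} = \frac{5893}{81}$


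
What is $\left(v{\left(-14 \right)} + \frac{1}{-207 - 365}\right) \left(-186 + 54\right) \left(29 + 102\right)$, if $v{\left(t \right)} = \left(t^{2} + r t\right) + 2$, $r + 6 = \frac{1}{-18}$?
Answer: $- \frac{190700761}{39} \approx -4.8898 \cdot 10^{6}$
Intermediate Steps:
$r = - \frac{109}{18}$ ($r = -6 + \frac{1}{-18} = -6 - \frac{1}{18} = - \frac{109}{18} \approx -6.0556$)
$v{\left(t \right)} = 2 + t^{2} - \frac{109 t}{18}$ ($v{\left(t \right)} = \left(t^{2} - \frac{109 t}{18}\right) + 2 = 2 + t^{2} - \frac{109 t}{18}$)
$\left(v{\left(-14 \right)} + \frac{1}{-207 - 365}\right) \left(-186 + 54\right) \left(29 + 102\right) = \left(\left(2 + \left(-14\right)^{2} - - \frac{763}{9}\right) + \frac{1}{-207 - 365}\right) \left(-186 + 54\right) \left(29 + 102\right) = \left(\left(2 + 196 + \frac{763}{9}\right) + \frac{1}{-572}\right) \left(\left(-132\right) 131\right) = \left(\frac{2545}{9} - \frac{1}{572}\right) \left(-17292\right) = \frac{1455731}{5148} \left(-17292\right) = - \frac{190700761}{39}$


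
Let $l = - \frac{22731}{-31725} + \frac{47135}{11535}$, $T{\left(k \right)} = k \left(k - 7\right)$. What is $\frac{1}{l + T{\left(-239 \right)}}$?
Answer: $\frac{8132175}{478162153838} \approx 1.7007 \cdot 10^{-5}$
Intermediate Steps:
$T{\left(k \right)} = k \left(-7 + k\right)$
$l = \frac{39056888}{8132175}$ ($l = \left(-22731\right) \left(- \frac{1}{31725}\right) + 47135 \cdot \frac{1}{11535} = \frac{7577}{10575} + \frac{9427}{2307} = \frac{39056888}{8132175} \approx 4.8028$)
$\frac{1}{l + T{\left(-239 \right)}} = \frac{1}{\frac{39056888}{8132175} - 239 \left(-7 - 239\right)} = \frac{1}{\frac{39056888}{8132175} - -58794} = \frac{1}{\frac{39056888}{8132175} + 58794} = \frac{1}{\frac{478162153838}{8132175}} = \frac{8132175}{478162153838}$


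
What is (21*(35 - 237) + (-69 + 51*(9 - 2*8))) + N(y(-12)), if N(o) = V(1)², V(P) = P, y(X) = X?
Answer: -4667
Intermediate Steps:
N(o) = 1 (N(o) = 1² = 1)
(21*(35 - 237) + (-69 + 51*(9 - 2*8))) + N(y(-12)) = (21*(35 - 237) + (-69 + 51*(9 - 2*8))) + 1 = (21*(-202) + (-69 + 51*(9 - 16))) + 1 = (-4242 + (-69 + 51*(-7))) + 1 = (-4242 + (-69 - 357)) + 1 = (-4242 - 426) + 1 = -4668 + 1 = -4667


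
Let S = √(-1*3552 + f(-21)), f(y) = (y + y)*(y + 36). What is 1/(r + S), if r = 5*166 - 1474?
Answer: -322/209459 - I*√4182/418918 ≈ -0.0015373 - 0.00015437*I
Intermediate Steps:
f(y) = 2*y*(36 + y) (f(y) = (2*y)*(36 + y) = 2*y*(36 + y))
S = I*√4182 (S = √(-1*3552 + 2*(-21)*(36 - 21)) = √(-3552 + 2*(-21)*15) = √(-3552 - 630) = √(-4182) = I*√4182 ≈ 64.668*I)
r = -644 (r = 830 - 1474 = -644)
1/(r + S) = 1/(-644 + I*√4182)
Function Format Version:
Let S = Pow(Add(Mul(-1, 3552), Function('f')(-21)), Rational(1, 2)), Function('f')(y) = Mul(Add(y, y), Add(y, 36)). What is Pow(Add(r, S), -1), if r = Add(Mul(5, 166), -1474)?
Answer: Add(Rational(-322, 209459), Mul(Rational(-1, 418918), I, Pow(4182, Rational(1, 2)))) ≈ Add(-0.0015373, Mul(-0.00015437, I))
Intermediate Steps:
Function('f')(y) = Mul(2, y, Add(36, y)) (Function('f')(y) = Mul(Mul(2, y), Add(36, y)) = Mul(2, y, Add(36, y)))
S = Mul(I, Pow(4182, Rational(1, 2))) (S = Pow(Add(Mul(-1, 3552), Mul(2, -21, Add(36, -21))), Rational(1, 2)) = Pow(Add(-3552, Mul(2, -21, 15)), Rational(1, 2)) = Pow(Add(-3552, -630), Rational(1, 2)) = Pow(-4182, Rational(1, 2)) = Mul(I, Pow(4182, Rational(1, 2))) ≈ Mul(64.668, I))
r = -644 (r = Add(830, -1474) = -644)
Pow(Add(r, S), -1) = Pow(Add(-644, Mul(I, Pow(4182, Rational(1, 2)))), -1)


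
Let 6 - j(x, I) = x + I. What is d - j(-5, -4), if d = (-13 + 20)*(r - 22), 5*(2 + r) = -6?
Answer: -957/5 ≈ -191.40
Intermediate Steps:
r = -16/5 (r = -2 + (⅕)*(-6) = -2 - 6/5 = -16/5 ≈ -3.2000)
d = -882/5 (d = (-13 + 20)*(-16/5 - 22) = 7*(-126/5) = -882/5 ≈ -176.40)
j(x, I) = 6 - I - x (j(x, I) = 6 - (x + I) = 6 - (I + x) = 6 + (-I - x) = 6 - I - x)
d - j(-5, -4) = -882/5 - (6 - 1*(-4) - 1*(-5)) = -882/5 - (6 + 4 + 5) = -882/5 - 1*15 = -882/5 - 15 = -957/5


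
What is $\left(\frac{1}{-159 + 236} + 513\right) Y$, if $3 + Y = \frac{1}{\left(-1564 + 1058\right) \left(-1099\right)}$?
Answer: $- \frac{32950218031}{21409619} \approx -1539.0$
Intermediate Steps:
$Y = - \frac{1668281}{556094}$ ($Y = -3 + \frac{1}{\left(-1564 + 1058\right) \left(-1099\right)} = -3 + \frac{1}{-506} \left(- \frac{1}{1099}\right) = -3 - - \frac{1}{556094} = -3 + \frac{1}{556094} = - \frac{1668281}{556094} \approx -3.0$)
$\left(\frac{1}{-159 + 236} + 513\right) Y = \left(\frac{1}{-159 + 236} + 513\right) \left(- \frac{1668281}{556094}\right) = \left(\frac{1}{77} + 513\right) \left(- \frac{1668281}{556094}\right) = \frac{39502}{77} \left(- \frac{1668281}{556094}\right) = - \frac{32950218031}{21409619}$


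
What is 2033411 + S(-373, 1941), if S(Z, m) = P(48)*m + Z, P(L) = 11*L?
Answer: 3057886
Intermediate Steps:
S(Z, m) = Z + 528*m (S(Z, m) = (11*48)*m + Z = 528*m + Z = Z + 528*m)
2033411 + S(-373, 1941) = 2033411 + (-373 + 528*1941) = 2033411 + (-373 + 1024848) = 2033411 + 1024475 = 3057886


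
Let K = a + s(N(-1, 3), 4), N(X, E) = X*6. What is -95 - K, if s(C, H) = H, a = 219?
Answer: -318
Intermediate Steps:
N(X, E) = 6*X
K = 223 (K = 219 + 4 = 223)
-95 - K = -95 - 1*223 = -95 - 223 = -318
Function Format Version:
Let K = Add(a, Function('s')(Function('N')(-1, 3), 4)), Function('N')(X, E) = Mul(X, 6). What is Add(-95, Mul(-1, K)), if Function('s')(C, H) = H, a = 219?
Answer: -318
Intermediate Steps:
Function('N')(X, E) = Mul(6, X)
K = 223 (K = Add(219, 4) = 223)
Add(-95, Mul(-1, K)) = Add(-95, Mul(-1, 223)) = Add(-95, -223) = -318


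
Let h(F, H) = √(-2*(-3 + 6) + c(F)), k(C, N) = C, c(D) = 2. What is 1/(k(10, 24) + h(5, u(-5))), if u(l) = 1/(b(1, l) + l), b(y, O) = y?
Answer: 5/52 - I/52 ≈ 0.096154 - 0.019231*I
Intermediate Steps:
u(l) = 1/(1 + l)
h(F, H) = 2*I (h(F, H) = √(-2*(-3 + 6) + 2) = √(-2*3 + 2) = √(-6 + 2) = √(-4) = 2*I)
1/(k(10, 24) + h(5, u(-5))) = 1/(10 + 2*I) = (10 - 2*I)/104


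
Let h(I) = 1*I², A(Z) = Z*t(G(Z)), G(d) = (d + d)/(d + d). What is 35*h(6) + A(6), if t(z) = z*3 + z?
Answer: 1284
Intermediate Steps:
G(d) = 1 (G(d) = (2*d)/((2*d)) = (2*d)*(1/(2*d)) = 1)
t(z) = 4*z (t(z) = 3*z + z = 4*z)
A(Z) = 4*Z (A(Z) = Z*(4*1) = Z*4 = 4*Z)
h(I) = I²
35*h(6) + A(6) = 35*6² + 4*6 = 35*36 + 24 = 1260 + 24 = 1284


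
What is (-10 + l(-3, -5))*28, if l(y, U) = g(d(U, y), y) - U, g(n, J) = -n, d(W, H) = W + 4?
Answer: -112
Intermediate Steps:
d(W, H) = 4 + W
l(y, U) = -4 - 2*U (l(y, U) = -(4 + U) - U = (-4 - U) - U = -4 - 2*U)
(-10 + l(-3, -5))*28 = (-10 + (-4 - 2*(-5)))*28 = (-10 + (-4 + 10))*28 = (-10 + 6)*28 = -4*28 = -112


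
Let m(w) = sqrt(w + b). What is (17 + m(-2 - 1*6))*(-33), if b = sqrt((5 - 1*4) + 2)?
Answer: -561 - 33*I*sqrt(8 - sqrt(3)) ≈ -561.0 - 82.618*I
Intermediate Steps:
b = sqrt(3) (b = sqrt((5 - 4) + 2) = sqrt(1 + 2) = sqrt(3) ≈ 1.7320)
m(w) = sqrt(w + sqrt(3))
(17 + m(-2 - 1*6))*(-33) = (17 + sqrt((-2 - 1*6) + sqrt(3)))*(-33) = (17 + sqrt((-2 - 6) + sqrt(3)))*(-33) = (17 + sqrt(-8 + sqrt(3)))*(-33) = -561 - 33*sqrt(-8 + sqrt(3))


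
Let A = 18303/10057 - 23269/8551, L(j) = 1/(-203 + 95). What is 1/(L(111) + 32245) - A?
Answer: 269925560767376/299482443983813 ≈ 0.90131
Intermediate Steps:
L(j) = -1/108 (L(j) = 1/(-108) = -1/108)
A = -77507380/85997407 (A = 18303*(1/10057) - 23269*1/8551 = 18303/10057 - 23269/8551 = -77507380/85997407 ≈ -0.90128)
1/(L(111) + 32245) - A = 1/(-1/108 + 32245) - 1*(-77507380/85997407) = 1/(3482459/108) + 77507380/85997407 = 108/3482459 + 77507380/85997407 = 269925560767376/299482443983813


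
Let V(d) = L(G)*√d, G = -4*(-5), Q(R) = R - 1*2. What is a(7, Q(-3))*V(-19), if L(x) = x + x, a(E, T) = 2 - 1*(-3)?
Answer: 200*I*√19 ≈ 871.78*I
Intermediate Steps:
Q(R) = -2 + R (Q(R) = R - 2 = -2 + R)
a(E, T) = 5 (a(E, T) = 2 + 3 = 5)
G = 20
L(x) = 2*x
V(d) = 40*√d (V(d) = (2*20)*√d = 40*√d)
a(7, Q(-3))*V(-19) = 5*(40*√(-19)) = 5*(40*(I*√19)) = 5*(40*I*√19) = 200*I*√19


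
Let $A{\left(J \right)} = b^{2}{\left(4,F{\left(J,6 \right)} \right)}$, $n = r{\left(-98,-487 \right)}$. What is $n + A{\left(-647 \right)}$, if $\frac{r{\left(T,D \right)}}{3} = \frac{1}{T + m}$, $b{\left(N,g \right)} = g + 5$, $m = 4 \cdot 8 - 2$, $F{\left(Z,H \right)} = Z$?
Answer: $\frac{28027149}{68} \approx 4.1216 \cdot 10^{5}$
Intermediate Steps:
$m = 30$ ($m = 32 - 2 = 30$)
$b{\left(N,g \right)} = 5 + g$
$r{\left(T,D \right)} = \frac{3}{30 + T}$ ($r{\left(T,D \right)} = \frac{3}{T + 30} = \frac{3}{30 + T}$)
$n = - \frac{3}{68}$ ($n = \frac{3}{30 - 98} = \frac{3}{-68} = 3 \left(- \frac{1}{68}\right) = - \frac{3}{68} \approx -0.044118$)
$A{\left(J \right)} = \left(5 + J\right)^{2}$
$n + A{\left(-647 \right)} = - \frac{3}{68} + \left(5 - 647\right)^{2} = - \frac{3}{68} + \left(-642\right)^{2} = - \frac{3}{68} + 412164 = \frac{28027149}{68}$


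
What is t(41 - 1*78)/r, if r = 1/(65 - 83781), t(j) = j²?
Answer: -114607204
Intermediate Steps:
r = -1/83716 (r = 1/(-83716) = -1/83716 ≈ -1.1945e-5)
t(41 - 1*78)/r = (41 - 1*78)²/(-1/83716) = (41 - 78)²*(-83716) = (-37)²*(-83716) = 1369*(-83716) = -114607204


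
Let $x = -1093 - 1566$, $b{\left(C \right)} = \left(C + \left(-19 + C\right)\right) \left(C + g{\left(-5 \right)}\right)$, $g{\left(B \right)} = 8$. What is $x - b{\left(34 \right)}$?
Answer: $-4717$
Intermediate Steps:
$b{\left(C \right)} = \left(-19 + 2 C\right) \left(8 + C\right)$ ($b{\left(C \right)} = \left(C + \left(-19 + C\right)\right) \left(C + 8\right) = \left(-19 + 2 C\right) \left(8 + C\right)$)
$x = -2659$ ($x = -1093 - 1566 = -2659$)
$x - b{\left(34 \right)} = -2659 - \left(-152 - 102 + 2 \cdot 34^{2}\right) = -2659 - \left(-152 - 102 + 2 \cdot 1156\right) = -2659 - \left(-152 - 102 + 2312\right) = -2659 - 2058 = -4717$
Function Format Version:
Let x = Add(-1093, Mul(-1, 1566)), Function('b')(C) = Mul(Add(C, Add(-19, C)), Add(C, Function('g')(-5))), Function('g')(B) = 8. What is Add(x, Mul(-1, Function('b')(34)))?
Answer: -4717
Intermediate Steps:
Function('b')(C) = Mul(Add(-19, Mul(2, C)), Add(8, C)) (Function('b')(C) = Mul(Add(C, Add(-19, C)), Add(C, 8)) = Mul(Add(-19, Mul(2, C)), Add(8, C)))
x = -2659 (x = Add(-1093, -1566) = -2659)
Add(x, Mul(-1, Function('b')(34))) = Add(-2659, Mul(-1, Add(-152, Mul(-3, 34), Mul(2, Pow(34, 2))))) = Add(-2659, Mul(-1, Add(-152, -102, Mul(2, 1156)))) = Add(-2659, Mul(-1, Add(-152, -102, 2312))) = Add(-2659, Mul(-1, 2058)) = Add(-2659, -2058) = -4717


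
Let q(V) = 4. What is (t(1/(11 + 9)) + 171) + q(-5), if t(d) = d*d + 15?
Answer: 76001/400 ≈ 190.00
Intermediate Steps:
t(d) = 15 + d² (t(d) = d² + 15 = 15 + d²)
(t(1/(11 + 9)) + 171) + q(-5) = ((15 + (1/(11 + 9))²) + 171) + 4 = ((15 + (1/20)²) + 171) + 4 = ((15 + 1/400) + 171) + 4 = (6001/400 + 171) + 4 = 74401/400 + 4 = 76001/400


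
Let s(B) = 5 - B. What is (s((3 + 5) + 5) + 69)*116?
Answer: 7076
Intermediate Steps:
(s((3 + 5) + 5) + 69)*116 = ((5 - ((3 + 5) + 5)) + 69)*116 = ((5 - (8 + 5)) + 69)*116 = ((5 - 1*13) + 69)*116 = ((5 - 13) + 69)*116 = (-8 + 69)*116 = 61*116 = 7076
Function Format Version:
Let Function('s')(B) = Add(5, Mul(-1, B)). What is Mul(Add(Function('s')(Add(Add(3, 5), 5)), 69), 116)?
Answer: 7076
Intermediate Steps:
Mul(Add(Function('s')(Add(Add(3, 5), 5)), 69), 116) = Mul(Add(Add(5, Mul(-1, Add(Add(3, 5), 5))), 69), 116) = Mul(Add(Add(5, Mul(-1, Add(8, 5))), 69), 116) = Mul(Add(Add(5, Mul(-1, 13)), 69), 116) = Mul(Add(Add(5, -13), 69), 116) = Mul(Add(-8, 69), 116) = Mul(61, 116) = 7076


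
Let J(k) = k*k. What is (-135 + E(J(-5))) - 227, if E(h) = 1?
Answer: -361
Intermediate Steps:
J(k) = k²
(-135 + E(J(-5))) - 227 = (-135 + 1) - 227 = -134 - 227 = -361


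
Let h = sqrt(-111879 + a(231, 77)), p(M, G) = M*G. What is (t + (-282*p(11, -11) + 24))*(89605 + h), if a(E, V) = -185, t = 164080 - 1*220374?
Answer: -1984571540 - 177184*I*sqrt(1751) ≈ -1.9846e+9 - 7.4143e+6*I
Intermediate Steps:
p(M, G) = G*M
t = -56294 (t = 164080 - 220374 = -56294)
h = 8*I*sqrt(1751) (h = sqrt(-111879 - 185) = sqrt(-112064) = 8*I*sqrt(1751) ≈ 334.76*I)
(t + (-282*p(11, -11) + 24))*(89605 + h) = (-56294 + (-(-3102)*11 + 24))*(89605 + 8*I*sqrt(1751)) = (-56294 + (-282*(-121) + 24))*(89605 + 8*I*sqrt(1751)) = (-56294 + (34122 + 24))*(89605 + 8*I*sqrt(1751)) = (-56294 + 34146)*(89605 + 8*I*sqrt(1751)) = -22148*(89605 + 8*I*sqrt(1751)) = -1984571540 - 177184*I*sqrt(1751)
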